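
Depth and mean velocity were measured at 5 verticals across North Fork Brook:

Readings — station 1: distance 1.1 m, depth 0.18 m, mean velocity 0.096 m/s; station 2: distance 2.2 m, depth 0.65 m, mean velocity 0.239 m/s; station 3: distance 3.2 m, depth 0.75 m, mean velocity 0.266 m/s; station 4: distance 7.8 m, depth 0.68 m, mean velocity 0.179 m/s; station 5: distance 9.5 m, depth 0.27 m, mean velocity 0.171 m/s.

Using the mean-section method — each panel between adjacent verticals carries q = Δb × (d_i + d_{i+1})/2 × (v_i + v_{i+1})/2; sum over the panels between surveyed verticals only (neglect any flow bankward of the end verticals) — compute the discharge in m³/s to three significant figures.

1.13 m³/s

Panel 1-2: Δb = 1.1 m, d̄ = (0.18+0.65)/2 = 0.415, v̄ = (0.096+0.239)/2 = 0.1675 → q = 1.1×0.415×0.1675 = 0.07646 m³/s
Panel 2-3: Δb = 1 m, d̄ = (0.65+0.75)/2 = 0.7, v̄ = (0.239+0.266)/2 = 0.2525 → q = 1×0.7×0.2525 = 0.1768 m³/s
Panel 3-4: Δb = 4.6 m, d̄ = (0.75+0.68)/2 = 0.715, v̄ = (0.266+0.179)/2 = 0.2225 → q = 4.6×0.715×0.2225 = 0.7318 m³/s
Panel 4-5: Δb = 1.7 m, d̄ = (0.68+0.27)/2 = 0.475, v̄ = (0.179+0.171)/2 = 0.175 → q = 1.7×0.475×0.175 = 0.1413 m³/s
Q = Σ q = 1.126 m³/s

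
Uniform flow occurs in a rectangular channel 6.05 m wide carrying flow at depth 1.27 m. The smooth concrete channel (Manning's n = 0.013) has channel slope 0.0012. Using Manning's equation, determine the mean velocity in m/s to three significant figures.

2.47 m/s

A = b·y = 6.05 × 1.27 = 7.684 m²
P = b + 2y = 6.05 + 2×1.27 = 8.590 m
R = A/P = 7.684/8.590 = 0.8945 m
Q = (1/n)·A·R^(2/3)·S^(1/2) = (1/0.013) × 7.684 × 0.8945^(2/3) × 0.0012^(1/2) = 19.01 m³/s
V = Q/A = 19.01/7.684 = 2.474 m/s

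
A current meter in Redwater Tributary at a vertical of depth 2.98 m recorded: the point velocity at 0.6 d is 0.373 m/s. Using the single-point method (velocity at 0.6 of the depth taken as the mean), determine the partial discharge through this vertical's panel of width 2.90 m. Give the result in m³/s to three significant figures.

3.22 m³/s

v̄ = v₀.₆ = 0.373 m/s
q = v̄ × d × w = 0.3730 × 2.98 × 2.90 = 3.223 m³/s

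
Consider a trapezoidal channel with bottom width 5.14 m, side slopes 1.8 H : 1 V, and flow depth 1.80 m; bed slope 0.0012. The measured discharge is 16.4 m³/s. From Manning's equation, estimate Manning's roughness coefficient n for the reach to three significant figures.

A = (b + z·y)·y = (5.14 + 1.8×1.80)×1.80 = 15.08 m²
P = b + 2y√(1+z²) = 5.14 + 2×1.80×√(1+1.8²) = 12.55 m
R = A/P = 15.08/12.55 = 1.202 m
n = (1/Q)·A·R^(2/3)·S^(1/2) = (1/16.4) × 15.08 × 1.130 × 0.03464 = 0.03601

0.0360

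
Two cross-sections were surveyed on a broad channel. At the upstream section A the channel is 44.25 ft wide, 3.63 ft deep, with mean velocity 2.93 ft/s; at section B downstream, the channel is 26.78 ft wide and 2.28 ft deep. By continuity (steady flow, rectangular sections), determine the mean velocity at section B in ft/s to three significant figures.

7.71 ft/s

Q = A₁V₁ = (44.25×3.63) × 2.93 = 470.6 ft³/s
A₂ = 26.78 × 2.28 = 61.06 ft²
V₂ = Q/A₂ = 470.6/61.06 = 7.708 ft/s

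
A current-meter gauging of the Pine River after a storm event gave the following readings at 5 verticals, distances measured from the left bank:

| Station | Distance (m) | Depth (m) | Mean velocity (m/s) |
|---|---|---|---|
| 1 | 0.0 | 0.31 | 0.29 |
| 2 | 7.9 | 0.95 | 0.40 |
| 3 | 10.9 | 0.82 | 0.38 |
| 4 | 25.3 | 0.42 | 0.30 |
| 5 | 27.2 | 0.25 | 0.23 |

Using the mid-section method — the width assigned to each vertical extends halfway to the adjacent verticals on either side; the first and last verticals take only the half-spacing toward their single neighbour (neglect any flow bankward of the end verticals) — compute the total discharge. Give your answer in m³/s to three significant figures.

6.22 m³/s

w_1 = (7.9 − 0.0)/2 = 3.95 m; q_1 = 0.29 × 0.31 × 3.95 = 0.3551 m³/s
w_2 = (10.9 − 0.0)/2 = 5.45 m; q_2 = 0.40 × 0.95 × 5.45 = 2.071 m³/s
w_3 = (25.3 − 7.9)/2 = 8.7 m; q_3 = 0.38 × 0.82 × 8.7 = 2.711 m³/s
w_4 = (27.2 − 10.9)/2 = 8.15 m; q_4 = 0.30 × 0.42 × 8.15 = 1.027 m³/s
w_5 = (27.2 − 25.3)/2 = 0.95 m; q_5 = 0.23 × 0.25 × 0.95 = 0.05463 m³/s
Q = Σ qᵢ = 6.219 m³/s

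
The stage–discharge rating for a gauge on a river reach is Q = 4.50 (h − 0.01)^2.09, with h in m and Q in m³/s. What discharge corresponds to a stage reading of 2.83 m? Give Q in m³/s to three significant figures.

Q = 4.50 × (2.83 − 0.01)^2.09 = 4.50 × 2.82^2.09 = 39.29 m³/s

39.3 m³/s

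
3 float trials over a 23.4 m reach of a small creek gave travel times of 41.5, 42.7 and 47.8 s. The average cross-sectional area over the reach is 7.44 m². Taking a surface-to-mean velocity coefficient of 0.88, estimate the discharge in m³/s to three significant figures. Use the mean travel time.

3.48 m³/s

t̄ = (41.5 + 42.7 + 47.8) / 3 = 44 s
v_surface = L / t̄ = 23.4 / 44 = 0.5318 m/s
v_mean = 0.88 × 0.5318 = 0.4680 m/s
Q = A × v_mean = 7.44 × 0.4680 = 3.482 m³/s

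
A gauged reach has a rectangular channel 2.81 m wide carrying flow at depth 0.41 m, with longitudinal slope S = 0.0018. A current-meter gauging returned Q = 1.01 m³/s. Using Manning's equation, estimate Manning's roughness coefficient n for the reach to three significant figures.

0.0225

A = b·y = 2.81 × 0.41 = 1.152 m²
P = b + 2y = 2.81 + 2×0.41 = 3.630 m
R = A/P = 1.152/3.630 = 0.3174 m
n = (1/Q)·A·R^(2/3)·S^(1/2) = (1/1.01) × 1.152 × 0.4653 × 0.04243 = 0.02252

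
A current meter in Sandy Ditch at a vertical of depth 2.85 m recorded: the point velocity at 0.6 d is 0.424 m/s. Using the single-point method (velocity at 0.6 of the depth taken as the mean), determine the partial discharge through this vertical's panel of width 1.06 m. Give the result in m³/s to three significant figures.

1.28 m³/s

v̄ = v₀.₆ = 0.424 m/s
q = v̄ × d × w = 0.4240 × 2.85 × 1.06 = 1.281 m³/s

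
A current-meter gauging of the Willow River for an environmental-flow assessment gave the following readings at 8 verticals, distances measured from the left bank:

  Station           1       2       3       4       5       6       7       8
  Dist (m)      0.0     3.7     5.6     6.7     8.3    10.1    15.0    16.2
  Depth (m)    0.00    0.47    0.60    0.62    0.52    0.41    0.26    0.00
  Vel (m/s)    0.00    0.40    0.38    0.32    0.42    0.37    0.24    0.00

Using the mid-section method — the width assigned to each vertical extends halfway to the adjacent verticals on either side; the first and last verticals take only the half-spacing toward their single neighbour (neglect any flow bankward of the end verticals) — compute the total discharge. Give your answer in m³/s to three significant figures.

w_2 = (5.6 − 0.0)/2 = 2.8 m; q_2 = 0.40 × 0.47 × 2.8 = 0.5264 m³/s
w_3 = (6.7 − 3.7)/2 = 1.5 m; q_3 = 0.38 × 0.60 × 1.5 = 0.3420 m³/s
w_4 = (8.3 − 5.6)/2 = 1.35 m; q_4 = 0.32 × 0.62 × 1.35 = 0.2678 m³/s
w_5 = (10.1 − 6.7)/2 = 1.7 m; q_5 = 0.42 × 0.52 × 1.7 = 0.3713 m³/s
w_6 = (15.0 − 8.3)/2 = 3.35 m; q_6 = 0.37 × 0.41 × 3.35 = 0.5082 m³/s
w_7 = (16.2 − 10.1)/2 = 3.05 m; q_7 = 0.24 × 0.26 × 3.05 = 0.1903 m³/s
Stations 1, 8 contribute zero (depth or velocity is 0).
Q = Σ qᵢ = 2.206 m³/s

2.21 m³/s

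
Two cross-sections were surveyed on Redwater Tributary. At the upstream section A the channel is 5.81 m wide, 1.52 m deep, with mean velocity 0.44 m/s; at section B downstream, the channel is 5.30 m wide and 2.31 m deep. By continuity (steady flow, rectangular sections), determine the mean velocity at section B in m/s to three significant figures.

0.317 m/s

Q = A₁V₁ = (5.81×1.52) × 0.44 = 3.886 m³/s
A₂ = 5.30 × 2.31 = 12.24 m²
V₂ = Q/A₂ = 3.886/12.24 = 0.3174 m/s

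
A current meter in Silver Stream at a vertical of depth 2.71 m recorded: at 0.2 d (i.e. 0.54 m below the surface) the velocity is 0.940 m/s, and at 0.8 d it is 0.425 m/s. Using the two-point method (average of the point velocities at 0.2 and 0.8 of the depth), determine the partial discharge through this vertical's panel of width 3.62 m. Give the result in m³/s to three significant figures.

v̄ = (0.940 + 0.425) / 2 = 0.6825 m/s
q = v̄ × d × w = 0.6825 × 2.71 × 3.62 = 6.695 m³/s

6.70 m³/s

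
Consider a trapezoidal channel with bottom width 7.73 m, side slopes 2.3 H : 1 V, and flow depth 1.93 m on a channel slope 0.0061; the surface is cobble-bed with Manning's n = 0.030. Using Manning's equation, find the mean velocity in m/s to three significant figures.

A = (b + z·y)·y = (7.73 + 2.3×1.93)×1.93 = 23.49 m²
P = b + 2y√(1+z²) = 7.73 + 2×1.93×√(1+2.3²) = 17.41 m
R = A/P = 23.49/17.41 = 1.349 m
Q = (1/n)·A·R^(2/3)·S^(1/2) = (1/0.030) × 23.49 × 1.349^(2/3) × 0.0061^(1/2) = 74.65 m³/s
V = Q/A = 74.65/23.49 = 3.178 m/s

3.18 m/s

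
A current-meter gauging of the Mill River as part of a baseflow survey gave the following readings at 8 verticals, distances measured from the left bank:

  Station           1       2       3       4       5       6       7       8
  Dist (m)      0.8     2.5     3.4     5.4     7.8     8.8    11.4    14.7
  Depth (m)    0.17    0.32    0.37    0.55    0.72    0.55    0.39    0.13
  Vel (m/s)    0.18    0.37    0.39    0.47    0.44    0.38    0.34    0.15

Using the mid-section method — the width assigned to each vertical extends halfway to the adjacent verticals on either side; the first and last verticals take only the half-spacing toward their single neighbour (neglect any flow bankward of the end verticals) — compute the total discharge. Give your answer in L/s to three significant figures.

w_1 = (2.5 − 0.8)/2 = 0.85 m; q_1 = 0.18 × 0.17 × 0.85 = 0.02601 m³/s
w_2 = (3.4 − 0.8)/2 = 1.3 m; q_2 = 0.37 × 0.32 × 1.3 = 0.1539 m³/s
w_3 = (5.4 − 2.5)/2 = 1.45 m; q_3 = 0.39 × 0.37 × 1.45 = 0.2092 m³/s
w_4 = (7.8 − 3.4)/2 = 2.2 m; q_4 = 0.47 × 0.55 × 2.2 = 0.5687 m³/s
w_5 = (8.8 − 5.4)/2 = 1.7 m; q_5 = 0.44 × 0.72 × 1.7 = 0.5386 m³/s
w_6 = (11.4 − 7.8)/2 = 1.8 m; q_6 = 0.38 × 0.55 × 1.8 = 0.3762 m³/s
w_7 = (14.7 − 8.8)/2 = 2.95 m; q_7 = 0.34 × 0.39 × 2.95 = 0.3912 m³/s
w_8 = (14.7 − 11.4)/2 = 1.65 m; q_8 = 0.15 × 0.13 × 1.65 = 0.03218 m³/s
Q = Σ qᵢ = 2.296 m³/s
= 2.296 × 1000 = 2296 L/s

2300 L/s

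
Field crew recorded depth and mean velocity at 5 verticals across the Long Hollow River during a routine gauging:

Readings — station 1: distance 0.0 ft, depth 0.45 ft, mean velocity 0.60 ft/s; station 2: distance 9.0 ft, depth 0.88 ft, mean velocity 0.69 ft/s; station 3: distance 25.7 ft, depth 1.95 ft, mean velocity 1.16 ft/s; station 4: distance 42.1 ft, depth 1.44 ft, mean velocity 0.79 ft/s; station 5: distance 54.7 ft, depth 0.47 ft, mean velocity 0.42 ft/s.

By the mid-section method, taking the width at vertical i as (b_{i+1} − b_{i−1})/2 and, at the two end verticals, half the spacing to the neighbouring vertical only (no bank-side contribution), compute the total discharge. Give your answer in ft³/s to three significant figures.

w_1 = (9.0 − 0.0)/2 = 4.5 ft; q_1 = 0.60 × 0.45 × 4.5 = 1.215 ft³/s
w_2 = (25.7 − 0.0)/2 = 12.85 ft; q_2 = 0.69 × 0.88 × 12.85 = 7.803 ft³/s
w_3 = (42.1 − 9.0)/2 = 16.55 ft; q_3 = 1.16 × 1.95 × 16.55 = 37.44 ft³/s
w_4 = (54.7 − 25.7)/2 = 14.5 ft; q_4 = 0.79 × 1.44 × 14.5 = 16.50 ft³/s
w_5 = (54.7 − 42.1)/2 = 6.3 ft; q_5 = 0.42 × 0.47 × 6.3 = 1.244 ft³/s
Q = Σ qᵢ = 64.19 ft³/s

64.2 ft³/s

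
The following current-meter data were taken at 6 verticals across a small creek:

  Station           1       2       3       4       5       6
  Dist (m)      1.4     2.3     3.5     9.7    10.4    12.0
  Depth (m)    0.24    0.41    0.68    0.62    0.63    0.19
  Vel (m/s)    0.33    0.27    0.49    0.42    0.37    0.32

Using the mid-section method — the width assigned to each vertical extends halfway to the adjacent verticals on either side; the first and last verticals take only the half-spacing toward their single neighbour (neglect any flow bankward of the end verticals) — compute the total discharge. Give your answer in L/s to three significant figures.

2600 L/s

w_1 = (2.3 − 1.4)/2 = 0.45 m; q_1 = 0.33 × 0.24 × 0.45 = 0.03564 m³/s
w_2 = (3.5 − 1.4)/2 = 1.05 m; q_2 = 0.27 × 0.41 × 1.05 = 0.1162 m³/s
w_3 = (9.7 − 2.3)/2 = 3.7 m; q_3 = 0.49 × 0.68 × 3.7 = 1.233 m³/s
w_4 = (10.4 − 3.5)/2 = 3.45 m; q_4 = 0.42 × 0.62 × 3.45 = 0.8984 m³/s
w_5 = (12.0 − 9.7)/2 = 1.15 m; q_5 = 0.37 × 0.63 × 1.15 = 0.2681 m³/s
w_6 = (12.0 − 10.4)/2 = 0.8 m; q_6 = 0.32 × 0.19 × 0.8 = 0.04864 m³/s
Q = Σ qᵢ = 2.600 m³/s
= 2.600 × 1000 = 2600 L/s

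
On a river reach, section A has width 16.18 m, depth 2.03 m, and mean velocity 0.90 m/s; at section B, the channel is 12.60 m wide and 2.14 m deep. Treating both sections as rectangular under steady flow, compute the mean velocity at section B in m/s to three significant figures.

1.10 m/s

Q = A₁V₁ = (16.18×2.03) × 0.90 = 29.56 m³/s
A₂ = 12.60 × 2.14 = 26.96 m²
V₂ = Q/A₂ = 29.56/26.96 = 1.096 m/s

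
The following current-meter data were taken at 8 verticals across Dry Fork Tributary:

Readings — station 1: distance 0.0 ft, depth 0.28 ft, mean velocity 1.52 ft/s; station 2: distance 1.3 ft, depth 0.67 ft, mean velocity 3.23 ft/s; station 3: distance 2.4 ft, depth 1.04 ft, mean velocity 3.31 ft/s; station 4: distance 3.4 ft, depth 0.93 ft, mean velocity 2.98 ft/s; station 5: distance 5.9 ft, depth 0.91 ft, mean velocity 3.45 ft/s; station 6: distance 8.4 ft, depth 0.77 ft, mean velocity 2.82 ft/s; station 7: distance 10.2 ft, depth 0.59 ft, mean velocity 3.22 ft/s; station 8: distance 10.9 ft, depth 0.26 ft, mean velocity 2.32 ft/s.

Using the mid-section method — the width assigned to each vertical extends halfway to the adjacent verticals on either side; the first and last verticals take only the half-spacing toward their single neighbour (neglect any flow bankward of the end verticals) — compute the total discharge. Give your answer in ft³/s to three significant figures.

26.4 ft³/s

w_1 = (1.3 − 0.0)/2 = 0.65 ft; q_1 = 1.52 × 0.28 × 0.65 = 0.2766 ft³/s
w_2 = (2.4 − 0.0)/2 = 1.2 ft; q_2 = 3.23 × 0.67 × 1.2 = 2.597 ft³/s
w_3 = (3.4 − 1.3)/2 = 1.05 ft; q_3 = 3.31 × 1.04 × 1.05 = 3.615 ft³/s
w_4 = (5.9 − 2.4)/2 = 1.75 ft; q_4 = 2.98 × 0.93 × 1.75 = 4.850 ft³/s
w_5 = (8.4 − 3.4)/2 = 2.5 ft; q_5 = 3.45 × 0.91 × 2.5 = 7.849 ft³/s
w_6 = (10.2 − 5.9)/2 = 2.15 ft; q_6 = 2.82 × 0.77 × 2.15 = 4.669 ft³/s
w_7 = (10.9 − 8.4)/2 = 1.25 ft; q_7 = 3.22 × 0.59 × 1.25 = 2.375 ft³/s
w_8 = (10.9 − 10.2)/2 = 0.35 ft; q_8 = 2.32 × 0.26 × 0.35 = 0.2111 ft³/s
Q = Σ qᵢ = 26.44 ft³/s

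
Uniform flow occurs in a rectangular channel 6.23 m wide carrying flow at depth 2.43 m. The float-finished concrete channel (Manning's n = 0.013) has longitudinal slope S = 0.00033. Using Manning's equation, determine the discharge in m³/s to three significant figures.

A = b·y = 6.23 × 2.43 = 15.14 m²
P = b + 2y = 6.23 + 2×2.43 = 11.09 m
R = A/P = 15.14/11.09 = 1.365 m
Q = (1/n)·A·R^(2/3)·S^(1/2) = (1/0.013) × 15.14 × 1.365^(2/3) × 0.00033^(1/2) = 26.03 m³/s

26.0 m³/s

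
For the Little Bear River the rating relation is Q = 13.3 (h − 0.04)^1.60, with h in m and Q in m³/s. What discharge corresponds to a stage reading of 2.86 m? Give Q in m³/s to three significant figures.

69.9 m³/s

Q = 13.3 × (2.86 − 0.04)^1.60 = 13.3 × 2.82^1.60 = 69.86 m³/s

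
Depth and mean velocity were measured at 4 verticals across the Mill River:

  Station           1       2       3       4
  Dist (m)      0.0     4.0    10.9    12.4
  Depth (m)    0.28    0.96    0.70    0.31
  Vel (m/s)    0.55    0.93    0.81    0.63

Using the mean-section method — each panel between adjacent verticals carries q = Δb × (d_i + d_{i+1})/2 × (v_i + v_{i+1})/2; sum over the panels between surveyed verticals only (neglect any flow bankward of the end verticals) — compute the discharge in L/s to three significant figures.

Panel 1-2: Δb = 4 m, d̄ = (0.28+0.96)/2 = 0.62, v̄ = (0.55+0.93)/2 = 0.74 → q = 4×0.62×0.74 = 1.835 m³/s
Panel 2-3: Δb = 6.9 m, d̄ = (0.96+0.70)/2 = 0.83, v̄ = (0.93+0.81)/2 = 0.87 → q = 6.9×0.83×0.87 = 4.982 m³/s
Panel 3-4: Δb = 1.5 m, d̄ = (0.70+0.31)/2 = 0.505, v̄ = (0.81+0.63)/2 = 0.72 → q = 1.5×0.505×0.72 = 0.5454 m³/s
Q = Σ q = 7.363 m³/s
= 7.363 × 1000 = 7363 L/s

7360 L/s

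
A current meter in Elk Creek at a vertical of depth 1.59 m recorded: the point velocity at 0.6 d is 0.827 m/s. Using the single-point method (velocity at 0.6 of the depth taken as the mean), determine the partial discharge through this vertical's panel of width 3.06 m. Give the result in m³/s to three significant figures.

v̄ = v₀.₆ = 0.827 m/s
q = v̄ × d × w = 0.8270 × 1.59 × 3.06 = 4.024 m³/s

4.02 m³/s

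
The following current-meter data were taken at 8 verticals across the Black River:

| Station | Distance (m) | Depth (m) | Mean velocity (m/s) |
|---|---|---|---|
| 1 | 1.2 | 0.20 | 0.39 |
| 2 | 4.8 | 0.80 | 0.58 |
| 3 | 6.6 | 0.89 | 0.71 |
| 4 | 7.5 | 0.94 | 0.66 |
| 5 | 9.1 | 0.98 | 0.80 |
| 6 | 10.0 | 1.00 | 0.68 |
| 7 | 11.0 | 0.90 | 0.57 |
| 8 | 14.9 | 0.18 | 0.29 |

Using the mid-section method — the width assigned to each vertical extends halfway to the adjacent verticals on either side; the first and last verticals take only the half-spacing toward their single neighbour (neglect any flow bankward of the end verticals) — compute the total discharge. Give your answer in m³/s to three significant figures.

6.01 m³/s

w_1 = (4.8 − 1.2)/2 = 1.8 m; q_1 = 0.39 × 0.20 × 1.8 = 0.1404 m³/s
w_2 = (6.6 − 1.2)/2 = 2.7 m; q_2 = 0.58 × 0.80 × 2.7 = 1.253 m³/s
w_3 = (7.5 − 4.8)/2 = 1.35 m; q_3 = 0.71 × 0.89 × 1.35 = 0.8531 m³/s
w_4 = (9.1 − 6.6)/2 = 1.25 m; q_4 = 0.66 × 0.94 × 1.25 = 0.7755 m³/s
w_5 = (10.0 − 7.5)/2 = 1.25 m; q_5 = 0.80 × 0.98 × 1.25 = 0.9800 m³/s
w_6 = (11.0 − 9.1)/2 = 0.95 m; q_6 = 0.68 × 1.00 × 0.95 = 0.6460 m³/s
w_7 = (14.9 − 10.0)/2 = 2.45 m; q_7 = 0.57 × 0.90 × 2.45 = 1.257 m³/s
w_8 = (14.9 − 11.0)/2 = 1.95 m; q_8 = 0.29 × 0.18 × 1.95 = 0.1018 m³/s
Q = Σ qᵢ = 6.006 m³/s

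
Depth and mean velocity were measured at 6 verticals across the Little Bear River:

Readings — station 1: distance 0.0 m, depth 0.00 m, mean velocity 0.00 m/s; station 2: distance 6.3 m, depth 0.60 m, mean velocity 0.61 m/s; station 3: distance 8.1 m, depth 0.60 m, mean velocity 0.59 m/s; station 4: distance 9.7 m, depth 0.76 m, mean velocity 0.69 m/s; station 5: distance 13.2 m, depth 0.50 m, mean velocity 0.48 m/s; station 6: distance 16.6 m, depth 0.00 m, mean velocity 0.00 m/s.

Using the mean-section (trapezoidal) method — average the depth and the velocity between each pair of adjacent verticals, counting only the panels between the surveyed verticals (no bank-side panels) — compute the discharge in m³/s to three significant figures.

Panel 1-2: Δb = 6.3 m, d̄ = (0.00+0.60)/2 = 0.3, v̄ = (0.00+0.61)/2 = 0.305 → q = 6.3×0.3×0.305 = 0.5765 m³/s
Panel 2-3: Δb = 1.8 m, d̄ = (0.60+0.60)/2 = 0.6, v̄ = (0.61+0.59)/2 = 0.6 → q = 1.8×0.6×0.6 = 0.6480 m³/s
Panel 3-4: Δb = 1.6 m, d̄ = (0.60+0.76)/2 = 0.68, v̄ = (0.59+0.69)/2 = 0.64 → q = 1.6×0.68×0.64 = 0.6963 m³/s
Panel 4-5: Δb = 3.5 m, d̄ = (0.76+0.50)/2 = 0.63, v̄ = (0.69+0.48)/2 = 0.585 → q = 3.5×0.63×0.585 = 1.290 m³/s
Panel 5-6: Δb = 3.4 m, d̄ = (0.50+0.00)/2 = 0.25, v̄ = (0.48+0.00)/2 = 0.24 → q = 3.4×0.25×0.24 = 0.2040 m³/s
Q = Σ q = 3.415 m³/s

3.41 m³/s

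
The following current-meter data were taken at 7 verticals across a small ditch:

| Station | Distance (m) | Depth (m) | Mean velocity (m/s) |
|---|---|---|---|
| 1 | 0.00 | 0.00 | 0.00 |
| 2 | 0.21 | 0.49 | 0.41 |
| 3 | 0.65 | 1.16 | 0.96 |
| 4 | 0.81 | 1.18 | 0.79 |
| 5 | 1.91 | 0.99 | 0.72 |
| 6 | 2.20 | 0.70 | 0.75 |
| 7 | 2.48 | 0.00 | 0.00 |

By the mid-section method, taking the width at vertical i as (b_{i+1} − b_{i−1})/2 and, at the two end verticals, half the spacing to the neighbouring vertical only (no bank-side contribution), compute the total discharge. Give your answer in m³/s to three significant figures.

w_2 = (0.65 − 0.00)/2 = 0.325 m; q_2 = 0.41 × 0.49 × 0.325 = 0.06529 m³/s
w_3 = (0.81 − 0.21)/2 = 0.3 m; q_3 = 0.96 × 1.16 × 0.3 = 0.3341 m³/s
w_4 = (1.91 − 0.65)/2 = 0.63 m; q_4 = 0.79 × 1.18 × 0.63 = 0.5873 m³/s
w_5 = (2.20 − 0.81)/2 = 0.695 m; q_5 = 0.72 × 0.99 × 0.695 = 0.4954 m³/s
w_6 = (2.48 − 1.91)/2 = 0.285 m; q_6 = 0.75 × 0.70 × 0.285 = 0.1496 m³/s
Stations 1, 7 contribute zero (depth or velocity is 0).
Q = Σ qᵢ = 1.632 m³/s

1.63 m³/s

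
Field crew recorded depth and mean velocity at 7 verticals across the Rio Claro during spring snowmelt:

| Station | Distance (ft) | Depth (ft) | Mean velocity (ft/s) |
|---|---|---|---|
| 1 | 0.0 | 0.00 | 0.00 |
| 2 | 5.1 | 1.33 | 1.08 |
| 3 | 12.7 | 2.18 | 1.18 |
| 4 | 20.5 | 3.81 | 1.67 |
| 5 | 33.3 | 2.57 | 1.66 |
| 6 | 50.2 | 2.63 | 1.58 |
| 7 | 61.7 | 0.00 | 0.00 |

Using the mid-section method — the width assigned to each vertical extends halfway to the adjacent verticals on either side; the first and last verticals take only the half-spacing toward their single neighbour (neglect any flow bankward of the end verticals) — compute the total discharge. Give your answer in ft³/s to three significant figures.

w_2 = (12.7 − 0.0)/2 = 6.35 ft; q_2 = 1.08 × 1.33 × 6.35 = 9.121 ft³/s
w_3 = (20.5 − 5.1)/2 = 7.7 ft; q_3 = 1.18 × 2.18 × 7.7 = 19.81 ft³/s
w_4 = (33.3 − 12.7)/2 = 10.3 ft; q_4 = 1.67 × 3.81 × 10.3 = 65.54 ft³/s
w_5 = (50.2 − 20.5)/2 = 14.85 ft; q_5 = 1.66 × 2.57 × 14.85 = 63.35 ft³/s
w_6 = (61.7 − 33.3)/2 = 14.2 ft; q_6 = 1.58 × 2.63 × 14.2 = 59.01 ft³/s
Stations 1, 7 contribute zero (depth or velocity is 0).
Q = Σ qᵢ = 216.8 ft³/s

217 ft³/s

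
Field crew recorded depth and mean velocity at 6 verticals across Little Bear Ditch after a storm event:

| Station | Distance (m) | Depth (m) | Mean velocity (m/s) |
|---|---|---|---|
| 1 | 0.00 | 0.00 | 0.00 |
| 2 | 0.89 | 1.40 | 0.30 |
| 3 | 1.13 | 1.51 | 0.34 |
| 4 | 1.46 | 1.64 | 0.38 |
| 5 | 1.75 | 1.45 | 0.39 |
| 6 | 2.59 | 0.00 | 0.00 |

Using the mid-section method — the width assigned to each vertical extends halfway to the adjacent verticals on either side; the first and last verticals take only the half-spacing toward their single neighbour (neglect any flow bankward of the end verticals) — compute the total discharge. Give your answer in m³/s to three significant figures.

0.896 m³/s

w_2 = (1.13 − 0.00)/2 = 0.565 m; q_2 = 0.30 × 1.40 × 0.565 = 0.2373 m³/s
w_3 = (1.46 − 0.89)/2 = 0.285 m; q_3 = 0.34 × 1.51 × 0.285 = 0.1463 m³/s
w_4 = (1.75 − 1.13)/2 = 0.31 m; q_4 = 0.38 × 1.64 × 0.31 = 0.1932 m³/s
w_5 = (2.59 − 1.46)/2 = 0.565 m; q_5 = 0.39 × 1.45 × 0.565 = 0.3195 m³/s
Stations 1, 6 contribute zero (depth or velocity is 0).
Q = Σ qᵢ = 0.8963 m³/s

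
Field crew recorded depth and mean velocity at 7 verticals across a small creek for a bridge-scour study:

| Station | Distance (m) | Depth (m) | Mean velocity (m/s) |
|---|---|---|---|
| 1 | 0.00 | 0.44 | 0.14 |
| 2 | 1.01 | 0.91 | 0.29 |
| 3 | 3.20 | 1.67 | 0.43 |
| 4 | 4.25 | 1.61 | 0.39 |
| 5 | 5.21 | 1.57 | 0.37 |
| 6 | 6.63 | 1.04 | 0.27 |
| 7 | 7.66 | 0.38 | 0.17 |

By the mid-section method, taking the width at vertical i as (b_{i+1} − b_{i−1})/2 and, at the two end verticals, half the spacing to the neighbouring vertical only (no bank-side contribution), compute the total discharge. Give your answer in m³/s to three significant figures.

3.32 m³/s

w_1 = (1.01 − 0.00)/2 = 0.505 m; q_1 = 0.14 × 0.44 × 0.505 = 0.03111 m³/s
w_2 = (3.20 − 0.00)/2 = 1.6 m; q_2 = 0.29 × 0.91 × 1.6 = 0.4222 m³/s
w_3 = (4.25 − 1.01)/2 = 1.62 m; q_3 = 0.43 × 1.67 × 1.62 = 1.163 m³/s
w_4 = (5.21 − 3.20)/2 = 1.005 m; q_4 = 0.39 × 1.61 × 1.005 = 0.6310 m³/s
w_5 = (6.63 − 4.25)/2 = 1.19 m; q_5 = 0.37 × 1.57 × 1.19 = 0.6913 m³/s
w_6 = (7.66 − 5.21)/2 = 1.225 m; q_6 = 0.27 × 1.04 × 1.225 = 0.3440 m³/s
w_7 = (7.66 − 6.63)/2 = 0.515 m; q_7 = 0.17 × 0.38 × 0.515 = 0.03327 m³/s
Q = Σ qᵢ = 3.316 m³/s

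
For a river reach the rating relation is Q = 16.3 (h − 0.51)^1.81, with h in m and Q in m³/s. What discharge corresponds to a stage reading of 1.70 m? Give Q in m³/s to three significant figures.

22.3 m³/s

Q = 16.3 × (1.70 − 0.51)^1.81 = 16.3 × 1.19^1.81 = 22.33 m³/s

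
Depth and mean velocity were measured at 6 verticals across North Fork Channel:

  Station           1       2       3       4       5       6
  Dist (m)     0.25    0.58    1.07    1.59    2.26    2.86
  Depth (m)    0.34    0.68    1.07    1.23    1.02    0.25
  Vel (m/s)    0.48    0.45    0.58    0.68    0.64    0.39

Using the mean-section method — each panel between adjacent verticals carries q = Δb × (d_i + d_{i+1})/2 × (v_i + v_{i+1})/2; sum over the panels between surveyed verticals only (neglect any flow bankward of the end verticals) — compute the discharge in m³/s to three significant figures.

Panel 1-2: Δb = 0.33 m, d̄ = (0.34+0.68)/2 = 0.51, v̄ = (0.48+0.45)/2 = 0.465 → q = 0.33×0.51×0.465 = 0.07826 m³/s
Panel 2-3: Δb = 0.49 m, d̄ = (0.68+1.07)/2 = 0.875, v̄ = (0.45+0.58)/2 = 0.515 → q = 0.49×0.875×0.515 = 0.2208 m³/s
Panel 3-4: Δb = 0.52 m, d̄ = (1.07+1.23)/2 = 1.15, v̄ = (0.58+0.68)/2 = 0.63 → q = 0.52×1.15×0.63 = 0.3767 m³/s
Panel 4-5: Δb = 0.67 m, d̄ = (1.23+1.02)/2 = 1.125, v̄ = (0.68+0.64)/2 = 0.66 → q = 0.67×1.125×0.66 = 0.4975 m³/s
Panel 5-6: Δb = 0.6 m, d̄ = (1.02+0.25)/2 = 0.635, v̄ = (0.64+0.39)/2 = 0.515 → q = 0.6×0.635×0.515 = 0.1962 m³/s
Q = Σ q = 1.369 m³/s

1.37 m³/s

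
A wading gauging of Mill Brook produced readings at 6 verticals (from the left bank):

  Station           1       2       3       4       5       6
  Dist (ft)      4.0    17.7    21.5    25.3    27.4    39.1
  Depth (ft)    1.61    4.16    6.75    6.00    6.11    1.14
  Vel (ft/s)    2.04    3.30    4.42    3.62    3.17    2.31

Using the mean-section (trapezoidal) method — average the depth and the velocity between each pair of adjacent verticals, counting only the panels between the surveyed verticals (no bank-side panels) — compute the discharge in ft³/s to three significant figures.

Panel 1-2: Δb = 13.7 ft, d̄ = (1.61+4.16)/2 = 2.885, v̄ = (2.04+3.30)/2 = 2.67 → q = 13.7×2.885×2.67 = 105.5 ft³/s
Panel 2-3: Δb = 3.8 ft, d̄ = (4.16+6.75)/2 = 5.455, v̄ = (3.30+4.42)/2 = 3.86 → q = 3.8×5.455×3.86 = 80.01 ft³/s
Panel 3-4: Δb = 3.8 ft, d̄ = (6.75+6.00)/2 = 6.375, v̄ = (4.42+3.62)/2 = 4.02 → q = 3.8×6.375×4.02 = 97.38 ft³/s
Panel 4-5: Δb = 2.1 ft, d̄ = (6.00+6.11)/2 = 6.055, v̄ = (3.62+3.17)/2 = 3.395 → q = 2.1×6.055×3.395 = 43.17 ft³/s
Panel 5-6: Δb = 11.7 ft, d̄ = (6.11+1.14)/2 = 3.625, v̄ = (3.17+2.31)/2 = 2.74 → q = 11.7×3.625×2.74 = 116.2 ft³/s
Q = Σ q = 442.3 ft³/s

442 ft³/s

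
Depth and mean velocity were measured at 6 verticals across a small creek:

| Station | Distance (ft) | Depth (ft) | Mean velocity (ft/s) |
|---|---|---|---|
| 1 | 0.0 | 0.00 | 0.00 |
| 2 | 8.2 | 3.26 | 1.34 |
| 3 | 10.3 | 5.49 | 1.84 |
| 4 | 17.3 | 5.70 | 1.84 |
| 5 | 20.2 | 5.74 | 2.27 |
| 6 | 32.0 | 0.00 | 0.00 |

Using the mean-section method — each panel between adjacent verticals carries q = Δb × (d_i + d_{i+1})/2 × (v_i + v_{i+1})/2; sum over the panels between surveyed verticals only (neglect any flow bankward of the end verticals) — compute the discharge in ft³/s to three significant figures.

Panel 1-2: Δb = 8.2 ft, d̄ = (0.00+3.26)/2 = 1.63, v̄ = (0.00+1.34)/2 = 0.67 → q = 8.2×1.63×0.67 = 8.955 ft³/s
Panel 2-3: Δb = 2.1 ft, d̄ = (3.26+5.49)/2 = 4.375, v̄ = (1.34+1.84)/2 = 1.59 → q = 2.1×4.375×1.59 = 14.61 ft³/s
Panel 3-4: Δb = 7 ft, d̄ = (5.49+5.70)/2 = 5.595, v̄ = (1.84+1.84)/2 = 1.84 → q = 7×5.595×1.84 = 72.06 ft³/s
Panel 4-5: Δb = 2.9 ft, d̄ = (5.70+5.74)/2 = 5.72, v̄ = (1.84+2.27)/2 = 2.055 → q = 2.9×5.72×2.055 = 34.09 ft³/s
Panel 5-6: Δb = 11.8 ft, d̄ = (5.74+0.00)/2 = 2.87, v̄ = (2.27+0.00)/2 = 1.135 → q = 11.8×2.87×1.135 = 38.44 ft³/s
Q = Σ q = 168.2 ft³/s

168 ft³/s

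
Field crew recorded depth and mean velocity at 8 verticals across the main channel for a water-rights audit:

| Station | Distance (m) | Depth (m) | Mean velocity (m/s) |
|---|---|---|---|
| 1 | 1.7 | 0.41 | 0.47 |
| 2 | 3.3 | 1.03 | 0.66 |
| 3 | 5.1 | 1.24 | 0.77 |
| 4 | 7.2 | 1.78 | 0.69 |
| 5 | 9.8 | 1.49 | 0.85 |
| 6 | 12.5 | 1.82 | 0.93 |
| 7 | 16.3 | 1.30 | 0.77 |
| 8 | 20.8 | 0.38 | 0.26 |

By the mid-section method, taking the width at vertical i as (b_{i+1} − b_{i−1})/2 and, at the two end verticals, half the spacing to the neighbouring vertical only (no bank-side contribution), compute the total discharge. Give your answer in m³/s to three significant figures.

w_1 = (3.3 − 1.7)/2 = 0.8 m; q_1 = 0.47 × 0.41 × 0.8 = 0.1542 m³/s
w_2 = (5.1 − 1.7)/2 = 1.7 m; q_2 = 0.66 × 1.03 × 1.7 = 1.156 m³/s
w_3 = (7.2 − 3.3)/2 = 1.95 m; q_3 = 0.77 × 1.24 × 1.95 = 1.862 m³/s
w_4 = (9.8 − 5.1)/2 = 2.35 m; q_4 = 0.69 × 1.78 × 2.35 = 2.886 m³/s
w_5 = (12.5 − 7.2)/2 = 2.65 m; q_5 = 0.85 × 1.49 × 2.65 = 3.356 m³/s
w_6 = (16.3 − 9.8)/2 = 3.25 m; q_6 = 0.93 × 1.82 × 3.25 = 5.501 m³/s
w_7 = (20.8 − 12.5)/2 = 4.15 m; q_7 = 0.77 × 1.30 × 4.15 = 4.154 m³/s
w_8 = (20.8 − 16.3)/2 = 2.25 m; q_8 = 0.26 × 0.38 × 2.25 = 0.2223 m³/s
Q = Σ qᵢ = 19.29 m³/s

19.3 m³/s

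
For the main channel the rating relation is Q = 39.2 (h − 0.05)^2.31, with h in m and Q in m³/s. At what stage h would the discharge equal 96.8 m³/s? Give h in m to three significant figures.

h − h₀ = (Q/C)^(1/b) = (96.8/39.2)^(1/2.31) = 1.479 m
h = 0.05 + 1.479 = 1.529 m

1.53 m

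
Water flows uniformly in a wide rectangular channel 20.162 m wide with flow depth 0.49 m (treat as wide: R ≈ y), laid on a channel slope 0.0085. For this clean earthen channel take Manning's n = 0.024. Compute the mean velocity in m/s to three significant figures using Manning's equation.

A = b·y = 20.162 × 0.49 = 9.879 m²
Wide channel: R ≈ y = 0.49 m
Q = (1/n)·A·R^(2/3)·S^(1/2) = (1/0.024) × 9.879 × 0.4900^(2/3) × 0.0085^(1/2) = 23.59 m³/s
V = Q/A = 23.59/9.879 = 2.388 m/s

2.39 m/s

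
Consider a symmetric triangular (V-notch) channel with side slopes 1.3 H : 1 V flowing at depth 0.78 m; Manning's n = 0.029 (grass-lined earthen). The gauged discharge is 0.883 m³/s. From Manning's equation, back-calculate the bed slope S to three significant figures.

A = z·y² = 1.3×0.78² = 0.7909 m²
P = 2y√(1+z²) = 2×0.78×√(1+1.3²) = 2.559 m
R = A/P = 0.7909/2.559 = 0.3091 m
S = (Q·n / (1·A·R^(2/3)))² = (0.883×0.029 / (1×0.7909×0.4572))² = 0.005015

0.00502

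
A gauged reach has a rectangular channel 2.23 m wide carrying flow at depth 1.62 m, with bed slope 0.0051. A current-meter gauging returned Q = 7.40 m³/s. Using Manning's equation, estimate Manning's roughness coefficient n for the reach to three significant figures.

0.0264

A = b·y = 2.23 × 1.62 = 3.613 m²
P = b + 2y = 2.23 + 2×1.62 = 5.470 m
R = A/P = 3.613/5.470 = 0.6604 m
n = (1/Q)·A·R^(2/3)·S^(1/2) = (1/7.40) × 3.613 × 0.7584 × 0.07141 = 0.02644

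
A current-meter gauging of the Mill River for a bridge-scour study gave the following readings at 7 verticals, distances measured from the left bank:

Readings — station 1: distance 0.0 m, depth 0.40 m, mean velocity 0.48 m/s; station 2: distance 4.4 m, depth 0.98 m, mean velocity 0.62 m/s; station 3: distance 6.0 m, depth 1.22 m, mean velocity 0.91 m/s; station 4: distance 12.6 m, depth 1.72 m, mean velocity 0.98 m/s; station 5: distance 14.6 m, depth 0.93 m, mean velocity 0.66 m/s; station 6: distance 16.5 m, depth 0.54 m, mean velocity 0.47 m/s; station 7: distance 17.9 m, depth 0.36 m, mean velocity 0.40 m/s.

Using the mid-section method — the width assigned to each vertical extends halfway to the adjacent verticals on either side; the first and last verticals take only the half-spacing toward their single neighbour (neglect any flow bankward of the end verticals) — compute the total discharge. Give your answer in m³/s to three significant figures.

15.8 m³/s

w_1 = (4.4 − 0.0)/2 = 2.2 m; q_1 = 0.48 × 0.40 × 2.2 = 0.4224 m³/s
w_2 = (6.0 − 0.0)/2 = 3 m; q_2 = 0.62 × 0.98 × 3 = 1.823 m³/s
w_3 = (12.6 − 4.4)/2 = 4.1 m; q_3 = 0.91 × 1.22 × 4.1 = 4.552 m³/s
w_4 = (14.6 − 6.0)/2 = 4.3 m; q_4 = 0.98 × 1.72 × 4.3 = 7.248 m³/s
w_5 = (16.5 − 12.6)/2 = 1.95 m; q_5 = 0.66 × 0.93 × 1.95 = 1.197 m³/s
w_6 = (17.9 − 14.6)/2 = 1.65 m; q_6 = 0.47 × 0.54 × 1.65 = 0.4188 m³/s
w_7 = (17.9 − 16.5)/2 = 0.7 m; q_7 = 0.40 × 0.36 × 0.7 = 0.1008 m³/s
Q = Σ qᵢ = 15.76 m³/s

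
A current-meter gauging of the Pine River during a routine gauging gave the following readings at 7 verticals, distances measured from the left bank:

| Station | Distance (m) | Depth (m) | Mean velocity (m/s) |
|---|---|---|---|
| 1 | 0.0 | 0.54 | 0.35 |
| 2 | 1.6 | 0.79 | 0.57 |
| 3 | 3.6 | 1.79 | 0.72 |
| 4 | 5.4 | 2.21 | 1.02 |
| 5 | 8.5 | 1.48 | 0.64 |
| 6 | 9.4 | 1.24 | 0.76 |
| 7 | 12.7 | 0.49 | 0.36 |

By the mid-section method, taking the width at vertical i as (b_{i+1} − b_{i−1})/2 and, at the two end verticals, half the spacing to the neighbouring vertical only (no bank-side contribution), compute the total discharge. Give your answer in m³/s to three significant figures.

w_1 = (1.6 − 0.0)/2 = 0.8 m; q_1 = 0.35 × 0.54 × 0.8 = 0.1512 m³/s
w_2 = (3.6 − 0.0)/2 = 1.8 m; q_2 = 0.57 × 0.79 × 1.8 = 0.8105 m³/s
w_3 = (5.4 − 1.6)/2 = 1.9 m; q_3 = 0.72 × 1.79 × 1.9 = 2.449 m³/s
w_4 = (8.5 − 3.6)/2 = 2.45 m; q_4 = 1.02 × 2.21 × 2.45 = 5.523 m³/s
w_5 = (9.4 − 5.4)/2 = 2 m; q_5 = 0.64 × 1.48 × 2 = 1.894 m³/s
w_6 = (12.7 − 8.5)/2 = 2.1 m; q_6 = 0.76 × 1.24 × 2.1 = 1.979 m³/s
w_7 = (12.7 − 9.4)/2 = 1.65 m; q_7 = 0.36 × 0.49 × 1.65 = 0.2911 m³/s
Q = Σ qᵢ = 13.10 m³/s

13.1 m³/s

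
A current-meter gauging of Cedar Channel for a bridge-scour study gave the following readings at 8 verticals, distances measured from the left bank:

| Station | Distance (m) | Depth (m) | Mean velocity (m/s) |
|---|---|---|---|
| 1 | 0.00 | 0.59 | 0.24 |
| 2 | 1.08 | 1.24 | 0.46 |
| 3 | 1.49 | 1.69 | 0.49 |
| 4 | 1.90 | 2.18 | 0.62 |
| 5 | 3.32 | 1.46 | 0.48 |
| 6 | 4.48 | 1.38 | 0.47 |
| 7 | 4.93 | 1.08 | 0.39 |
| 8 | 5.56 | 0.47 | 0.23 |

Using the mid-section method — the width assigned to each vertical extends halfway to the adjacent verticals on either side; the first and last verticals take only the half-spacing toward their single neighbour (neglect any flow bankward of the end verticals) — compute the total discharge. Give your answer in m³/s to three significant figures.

w_1 = (1.08 − 0.00)/2 = 0.54 m; q_1 = 0.24 × 0.59 × 0.54 = 0.07646 m³/s
w_2 = (1.49 − 0.00)/2 = 0.745 m; q_2 = 0.46 × 1.24 × 0.745 = 0.4249 m³/s
w_3 = (1.90 − 1.08)/2 = 0.41 m; q_3 = 0.49 × 1.69 × 0.41 = 0.3395 m³/s
w_4 = (3.32 − 1.49)/2 = 0.915 m; q_4 = 0.62 × 2.18 × 0.915 = 1.237 m³/s
w_5 = (4.48 − 1.90)/2 = 1.29 m; q_5 = 0.48 × 1.46 × 1.29 = 0.9040 m³/s
w_6 = (4.93 − 3.32)/2 = 0.805 m; q_6 = 0.47 × 1.38 × 0.805 = 0.5221 m³/s
w_7 = (5.56 − 4.48)/2 = 0.54 m; q_7 = 0.39 × 1.08 × 0.54 = 0.2274 m³/s
w_8 = (5.56 − 4.93)/2 = 0.315 m; q_8 = 0.23 × 0.47 × 0.315 = 0.03405 m³/s
Q = Σ qᵢ = 3.765 m³/s

3.77 m³/s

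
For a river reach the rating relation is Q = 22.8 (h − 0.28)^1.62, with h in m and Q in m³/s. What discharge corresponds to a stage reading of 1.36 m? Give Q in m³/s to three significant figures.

25.8 m³/s

Q = 22.8 × (1.36 − 0.28)^1.62 = 22.8 × 1.08^1.62 = 25.83 m³/s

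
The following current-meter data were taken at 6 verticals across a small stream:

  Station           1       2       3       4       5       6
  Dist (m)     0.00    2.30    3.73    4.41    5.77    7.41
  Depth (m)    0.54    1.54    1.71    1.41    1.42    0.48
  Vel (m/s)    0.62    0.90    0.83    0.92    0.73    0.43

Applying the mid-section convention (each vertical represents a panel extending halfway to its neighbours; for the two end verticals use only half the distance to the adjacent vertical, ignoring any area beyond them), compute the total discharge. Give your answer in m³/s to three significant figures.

7.51 m³/s

w_1 = (2.30 − 0.00)/2 = 1.15 m; q_1 = 0.62 × 0.54 × 1.15 = 0.3850 m³/s
w_2 = (3.73 − 0.00)/2 = 1.865 m; q_2 = 0.90 × 1.54 × 1.865 = 2.585 m³/s
w_3 = (4.41 − 2.30)/2 = 1.055 m; q_3 = 0.83 × 1.71 × 1.055 = 1.497 m³/s
w_4 = (5.77 − 3.73)/2 = 1.02 m; q_4 = 0.92 × 1.41 × 1.02 = 1.323 m³/s
w_5 = (7.41 − 4.41)/2 = 1.5 m; q_5 = 0.73 × 1.42 × 1.5 = 1.555 m³/s
w_6 = (7.41 − 5.77)/2 = 0.82 m; q_6 = 0.43 × 0.48 × 0.82 = 0.1692 m³/s
Q = Σ qᵢ = 7.515 m³/s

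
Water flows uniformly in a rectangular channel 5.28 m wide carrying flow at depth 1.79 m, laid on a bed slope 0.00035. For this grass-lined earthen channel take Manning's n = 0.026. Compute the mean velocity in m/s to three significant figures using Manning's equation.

0.751 m/s

A = b·y = 5.28 × 1.79 = 9.451 m²
P = b + 2y = 5.28 + 2×1.79 = 8.860 m
R = A/P = 9.451/8.860 = 1.067 m
Q = (1/n)·A·R^(2/3)·S^(1/2) = (1/0.026) × 9.451 × 1.067^(2/3) × 0.00035^(1/2) = 7.100 m³/s
V = Q/A = 7.100/9.451 = 0.7512 m/s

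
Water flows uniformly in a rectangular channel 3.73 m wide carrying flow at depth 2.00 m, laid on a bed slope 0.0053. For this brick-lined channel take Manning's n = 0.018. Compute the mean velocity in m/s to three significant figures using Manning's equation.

A = b·y = 3.73 × 2.00 = 7.460 m²
P = b + 2y = 3.73 + 2×2.00 = 7.730 m
R = A/P = 7.460/7.730 = 0.9651 m
Q = (1/n)·A·R^(2/3)·S^(1/2) = (1/0.018) × 7.460 × 0.9651^(2/3) × 0.0053^(1/2) = 29.47 m³/s
V = Q/A = 29.47/7.460 = 3.950 m/s

3.95 m/s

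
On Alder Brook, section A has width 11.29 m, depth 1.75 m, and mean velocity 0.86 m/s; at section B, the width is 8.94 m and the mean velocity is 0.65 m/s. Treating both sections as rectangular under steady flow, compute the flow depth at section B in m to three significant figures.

2.92 m

Q = A₁V₁ = (11.29×1.75) × 0.86 = 16.99 m³/s
d₂ = Q/(b₂ V₂) = 16.99/(8.94×0.65) = 2.924 m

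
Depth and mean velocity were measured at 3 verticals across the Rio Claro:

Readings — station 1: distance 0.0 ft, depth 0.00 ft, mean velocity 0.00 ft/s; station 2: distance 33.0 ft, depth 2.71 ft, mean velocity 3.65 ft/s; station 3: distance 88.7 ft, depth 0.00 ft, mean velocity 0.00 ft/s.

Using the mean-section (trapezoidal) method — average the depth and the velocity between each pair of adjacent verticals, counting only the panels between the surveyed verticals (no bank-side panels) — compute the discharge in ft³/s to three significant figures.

Panel 1-2: Δb = 33 ft, d̄ = (0.00+2.71)/2 = 1.355, v̄ = (0.00+3.65)/2 = 1.825 → q = 33×1.355×1.825 = 81.60 ft³/s
Panel 2-3: Δb = 55.7 ft, d̄ = (2.71+0.00)/2 = 1.355, v̄ = (3.65+0.00)/2 = 1.825 → q = 55.7×1.355×1.825 = 137.7 ft³/s
Q = Σ q = 219.3 ft³/s

219 ft³/s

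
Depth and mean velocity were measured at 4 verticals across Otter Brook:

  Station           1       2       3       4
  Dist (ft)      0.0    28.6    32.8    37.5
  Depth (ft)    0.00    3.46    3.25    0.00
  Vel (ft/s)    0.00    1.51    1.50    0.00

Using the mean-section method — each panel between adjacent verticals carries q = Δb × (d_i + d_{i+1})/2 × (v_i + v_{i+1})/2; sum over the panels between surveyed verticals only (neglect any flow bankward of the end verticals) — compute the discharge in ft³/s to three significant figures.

64.3 ft³/s

Panel 1-2: Δb = 28.6 ft, d̄ = (0.00+3.46)/2 = 1.73, v̄ = (0.00+1.51)/2 = 0.755 → q = 28.6×1.73×0.755 = 37.36 ft³/s
Panel 2-3: Δb = 4.2 ft, d̄ = (3.46+3.25)/2 = 3.355, v̄ = (1.51+1.50)/2 = 1.505 → q = 4.2×3.355×1.505 = 21.21 ft³/s
Panel 3-4: Δb = 4.7 ft, d̄ = (3.25+0.00)/2 = 1.625, v̄ = (1.50+0.00)/2 = 0.75 → q = 4.7×1.625×0.75 = 5.728 ft³/s
Q = Σ q = 64.29 ft³/s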